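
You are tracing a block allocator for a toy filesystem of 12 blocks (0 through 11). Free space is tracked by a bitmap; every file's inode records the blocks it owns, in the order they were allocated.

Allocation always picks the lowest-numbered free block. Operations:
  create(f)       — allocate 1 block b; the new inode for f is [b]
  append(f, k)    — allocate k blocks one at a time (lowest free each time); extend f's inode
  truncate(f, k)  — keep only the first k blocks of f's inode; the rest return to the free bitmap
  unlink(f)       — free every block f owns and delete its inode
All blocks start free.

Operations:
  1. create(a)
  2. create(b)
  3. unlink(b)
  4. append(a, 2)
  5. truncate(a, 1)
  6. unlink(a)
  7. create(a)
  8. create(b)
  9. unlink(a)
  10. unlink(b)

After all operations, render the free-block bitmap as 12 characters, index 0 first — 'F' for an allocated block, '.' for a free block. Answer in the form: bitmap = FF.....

bitmap = ............

  1. create(a)  ⇒  F...........  {a→[0]}
  2. create(b)  ⇒  FF..........  {a→[0]; b→[1]}
  3. unlink(b)  ⇒  F...........  {a→[0]}
  4. append(a, 2)  ⇒  FFF.........  {a→[0, 1, 2]}
  5. truncate(a, 1)  ⇒  F...........  {a→[0]}
  6. unlink(a)  ⇒  ............  {}
  7. create(a)  ⇒  F...........  {a→[0]}
  8. create(b)  ⇒  FF..........  {a→[0]; b→[1]}
  9. unlink(a)  ⇒  .F..........  {b→[1]}
  10. unlink(b)  ⇒  ............  {}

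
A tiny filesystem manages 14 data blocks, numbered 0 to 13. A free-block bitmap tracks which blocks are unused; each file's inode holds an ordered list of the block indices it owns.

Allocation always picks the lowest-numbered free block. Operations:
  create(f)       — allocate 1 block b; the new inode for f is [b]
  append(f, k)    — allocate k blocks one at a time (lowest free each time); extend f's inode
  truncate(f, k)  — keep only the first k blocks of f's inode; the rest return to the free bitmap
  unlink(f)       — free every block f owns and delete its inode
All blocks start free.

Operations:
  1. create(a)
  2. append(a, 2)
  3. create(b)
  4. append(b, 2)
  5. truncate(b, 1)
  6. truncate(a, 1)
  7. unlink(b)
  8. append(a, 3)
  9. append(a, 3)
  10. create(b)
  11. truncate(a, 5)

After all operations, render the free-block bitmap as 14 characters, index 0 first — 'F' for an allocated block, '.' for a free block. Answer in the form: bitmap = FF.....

bitmap = FFFFF..F......

after create(a) → a:[0]  free=[F.............]
after append(a, 2) → a:[0, 1, 2]  free=[FFF...........]
after create(b) → a:[0, 1, 2], b:[3]  free=[FFFF..........]
after append(b, 2) → a:[0, 1, 2], b:[3, 4, 5]  free=[FFFFFF........]
after truncate(b, 1) → a:[0, 1, 2], b:[3]  free=[FFFF..........]
after truncate(a, 1) → a:[0], b:[3]  free=[F..F..........]
after unlink(b) → a:[0]  free=[F.............]
after append(a, 3) → a:[0, 1, 2, 3]  free=[FFFF..........]
after append(a, 3) → a:[0, 1, 2, 3, 4, 5, 6]  free=[FFFFFFF.......]
after create(b) → a:[0, 1, 2, 3, 4, 5, 6], b:[7]  free=[FFFFFFFF......]
after truncate(a, 5) → a:[0, 1, 2, 3, 4], b:[7]  free=[FFFFF..F......]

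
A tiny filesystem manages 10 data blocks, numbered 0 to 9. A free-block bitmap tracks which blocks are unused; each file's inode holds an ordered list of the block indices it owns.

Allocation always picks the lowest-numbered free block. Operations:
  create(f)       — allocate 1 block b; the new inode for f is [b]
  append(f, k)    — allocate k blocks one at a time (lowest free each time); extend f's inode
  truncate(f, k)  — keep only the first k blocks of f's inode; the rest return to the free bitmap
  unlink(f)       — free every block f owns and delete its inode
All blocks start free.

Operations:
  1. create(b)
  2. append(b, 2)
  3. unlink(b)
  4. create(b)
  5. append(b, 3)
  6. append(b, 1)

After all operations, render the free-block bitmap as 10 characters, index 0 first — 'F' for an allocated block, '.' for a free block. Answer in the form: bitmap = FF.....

[1] create(b) — b=0 (map F.........)
[2] append(b, 2) — b=0,1,2 (map FFF.......)
[3] unlink(b) —  (map ..........)
[4] create(b) — b=0 (map F.........)
[5] append(b, 3) — b=0,1,2,3 (map FFFF......)
[6] append(b, 1) — b=0,1,2,3,4 (map FFFFF.....)

bitmap = FFFFF.....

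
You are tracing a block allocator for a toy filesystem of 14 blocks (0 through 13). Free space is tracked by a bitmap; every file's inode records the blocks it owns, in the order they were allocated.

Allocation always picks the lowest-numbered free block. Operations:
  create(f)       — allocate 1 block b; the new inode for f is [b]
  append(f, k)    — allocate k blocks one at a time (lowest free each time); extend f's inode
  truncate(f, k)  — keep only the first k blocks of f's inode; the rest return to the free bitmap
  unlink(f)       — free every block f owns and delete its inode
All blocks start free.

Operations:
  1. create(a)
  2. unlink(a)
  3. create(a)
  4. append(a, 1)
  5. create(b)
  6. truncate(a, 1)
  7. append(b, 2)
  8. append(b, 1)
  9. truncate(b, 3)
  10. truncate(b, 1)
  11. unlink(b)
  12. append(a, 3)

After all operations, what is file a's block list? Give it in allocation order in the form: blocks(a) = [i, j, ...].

  1. create(a)  ⇒  F.............  {a→[0]}
  2. unlink(a)  ⇒  ..............  {}
  3. create(a)  ⇒  F.............  {a→[0]}
  4. append(a, 1)  ⇒  FF............  {a→[0, 1]}
  5. create(b)  ⇒  FFF...........  {a→[0, 1]; b→[2]}
  6. truncate(a, 1)  ⇒  F.F...........  {a→[0]; b→[2]}
  7. append(b, 2)  ⇒  FFFF..........  {a→[0]; b→[2, 1, 3]}
  8. append(b, 1)  ⇒  FFFFF.........  {a→[0]; b→[2, 1, 3, 4]}
  9. truncate(b, 3)  ⇒  FFFF..........  {a→[0]; b→[2, 1, 3]}
  10. truncate(b, 1)  ⇒  F.F...........  {a→[0]; b→[2]}
  11. unlink(b)  ⇒  F.............  {a→[0]}
  12. append(a, 3)  ⇒  FFFF..........  {a→[0, 1, 2, 3]}

blocks(a) = [0, 1, 2, 3]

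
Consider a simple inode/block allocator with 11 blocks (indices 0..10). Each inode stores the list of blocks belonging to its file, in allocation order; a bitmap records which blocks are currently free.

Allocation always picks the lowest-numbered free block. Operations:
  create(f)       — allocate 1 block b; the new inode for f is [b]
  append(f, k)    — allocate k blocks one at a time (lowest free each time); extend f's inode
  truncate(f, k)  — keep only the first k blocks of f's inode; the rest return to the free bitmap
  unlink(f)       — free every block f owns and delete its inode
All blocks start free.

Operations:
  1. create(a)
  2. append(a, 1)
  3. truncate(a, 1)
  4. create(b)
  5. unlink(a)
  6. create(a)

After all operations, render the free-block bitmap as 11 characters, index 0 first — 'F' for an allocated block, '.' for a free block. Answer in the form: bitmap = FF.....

bitmap = FF.........

[1] create(a) — a=0 (map F..........)
[2] append(a, 1) — a=0,1 (map FF.........)
[3] truncate(a, 1) — a=0 (map F..........)
[4] create(b) — a=0 b=1 (map FF.........)
[5] unlink(a) — b=1 (map .F.........)
[6] create(a) — a=0 b=1 (map FF.........)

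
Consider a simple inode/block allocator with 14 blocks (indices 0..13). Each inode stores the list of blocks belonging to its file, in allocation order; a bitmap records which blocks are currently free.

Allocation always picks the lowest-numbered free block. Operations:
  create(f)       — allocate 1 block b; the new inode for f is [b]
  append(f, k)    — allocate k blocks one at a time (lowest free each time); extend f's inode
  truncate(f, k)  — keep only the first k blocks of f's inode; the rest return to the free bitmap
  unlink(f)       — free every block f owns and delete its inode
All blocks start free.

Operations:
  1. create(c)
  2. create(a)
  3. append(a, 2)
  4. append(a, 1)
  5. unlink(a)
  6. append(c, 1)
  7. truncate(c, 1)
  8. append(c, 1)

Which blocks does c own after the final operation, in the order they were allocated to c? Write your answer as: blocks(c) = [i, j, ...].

blocks(c) = [0, 1]

  1. create(c)  ⇒  F.............  {c→[0]}
  2. create(a)  ⇒  FF............  {a→[1]; c→[0]}
  3. append(a, 2)  ⇒  FFFF..........  {a→[1, 2, 3]; c→[0]}
  4. append(a, 1)  ⇒  FFFFF.........  {a→[1, 2, 3, 4]; c→[0]}
  5. unlink(a)  ⇒  F.............  {c→[0]}
  6. append(c, 1)  ⇒  FF............  {c→[0, 1]}
  7. truncate(c, 1)  ⇒  F.............  {c→[0]}
  8. append(c, 1)  ⇒  FF............  {c→[0, 1]}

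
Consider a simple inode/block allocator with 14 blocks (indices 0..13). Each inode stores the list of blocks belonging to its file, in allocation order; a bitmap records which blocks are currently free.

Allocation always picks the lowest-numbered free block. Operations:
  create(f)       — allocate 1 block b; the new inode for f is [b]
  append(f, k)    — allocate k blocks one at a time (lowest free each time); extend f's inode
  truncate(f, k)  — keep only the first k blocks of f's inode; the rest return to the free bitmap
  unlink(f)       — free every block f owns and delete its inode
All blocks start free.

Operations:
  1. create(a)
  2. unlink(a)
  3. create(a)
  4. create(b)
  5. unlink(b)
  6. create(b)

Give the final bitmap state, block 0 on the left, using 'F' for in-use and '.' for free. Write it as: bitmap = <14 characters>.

create(a): bitmap=F............. | a=[0]
unlink(a): bitmap=.............. | 
create(a): bitmap=F............. | a=[0]
create(b): bitmap=FF............ | a=[0] b=[1]
unlink(b): bitmap=F............. | a=[0]
create(b): bitmap=FF............ | a=[0] b=[1]

bitmap = FF............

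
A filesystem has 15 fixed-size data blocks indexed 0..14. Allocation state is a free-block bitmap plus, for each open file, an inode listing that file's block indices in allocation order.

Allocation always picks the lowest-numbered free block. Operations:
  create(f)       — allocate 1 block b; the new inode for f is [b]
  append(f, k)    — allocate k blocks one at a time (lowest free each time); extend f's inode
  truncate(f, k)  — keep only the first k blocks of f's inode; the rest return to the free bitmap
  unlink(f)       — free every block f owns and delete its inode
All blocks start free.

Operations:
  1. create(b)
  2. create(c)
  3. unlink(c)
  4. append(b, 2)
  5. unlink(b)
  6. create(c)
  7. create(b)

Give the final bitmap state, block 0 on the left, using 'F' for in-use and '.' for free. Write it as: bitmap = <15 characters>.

create(b): bitmap=F.............. | b=[0]
create(c): bitmap=FF............. | b=[0] c=[1]
unlink(c): bitmap=F.............. | b=[0]
append(b, 2): bitmap=FFF............ | b=[0, 1, 2]
unlink(b): bitmap=............... | 
create(c): bitmap=F.............. | c=[0]
create(b): bitmap=FF............. | b=[1] c=[0]

bitmap = FF.............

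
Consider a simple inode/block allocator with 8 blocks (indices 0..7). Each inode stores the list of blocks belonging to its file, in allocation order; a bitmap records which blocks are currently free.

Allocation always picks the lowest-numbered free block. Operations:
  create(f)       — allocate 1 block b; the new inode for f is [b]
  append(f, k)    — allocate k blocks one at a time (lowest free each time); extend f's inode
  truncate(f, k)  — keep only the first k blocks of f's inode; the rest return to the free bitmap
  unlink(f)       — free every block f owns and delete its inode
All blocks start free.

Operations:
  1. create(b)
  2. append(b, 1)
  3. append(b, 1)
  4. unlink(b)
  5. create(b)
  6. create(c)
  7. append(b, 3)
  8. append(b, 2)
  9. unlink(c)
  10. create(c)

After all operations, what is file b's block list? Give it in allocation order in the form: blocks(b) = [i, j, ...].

create(b): bitmap=F....... | b=[0]
append(b, 1): bitmap=FF...... | b=[0, 1]
append(b, 1): bitmap=FFF..... | b=[0, 1, 2]
unlink(b): bitmap=........ | 
create(b): bitmap=F....... | b=[0]
create(c): bitmap=FF...... | b=[0] c=[1]
append(b, 3): bitmap=FFFFF... | b=[0, 2, 3, 4] c=[1]
append(b, 2): bitmap=FFFFFFF. | b=[0, 2, 3, 4, 5, 6] c=[1]
unlink(c): bitmap=F.FFFFF. | b=[0, 2, 3, 4, 5, 6]
create(c): bitmap=FFFFFFF. | b=[0, 2, 3, 4, 5, 6] c=[1]

blocks(b) = [0, 2, 3, 4, 5, 6]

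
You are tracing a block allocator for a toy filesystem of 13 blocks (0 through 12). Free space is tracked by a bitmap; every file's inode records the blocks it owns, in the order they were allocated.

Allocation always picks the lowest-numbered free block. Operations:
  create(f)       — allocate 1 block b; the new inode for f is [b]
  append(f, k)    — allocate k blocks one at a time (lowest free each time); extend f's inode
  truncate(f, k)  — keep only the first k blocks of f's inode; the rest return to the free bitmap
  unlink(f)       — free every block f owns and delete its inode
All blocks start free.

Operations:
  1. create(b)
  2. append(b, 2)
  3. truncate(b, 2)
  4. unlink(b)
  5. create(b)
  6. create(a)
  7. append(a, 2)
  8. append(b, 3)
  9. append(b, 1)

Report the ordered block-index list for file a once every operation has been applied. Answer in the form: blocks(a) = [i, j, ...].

blocks(a) = [1, 2, 3]

  1. create(b)  ⇒  F............  {b→[0]}
  2. append(b, 2)  ⇒  FFF..........  {b→[0, 1, 2]}
  3. truncate(b, 2)  ⇒  FF...........  {b→[0, 1]}
  4. unlink(b)  ⇒  .............  {}
  5. create(b)  ⇒  F............  {b→[0]}
  6. create(a)  ⇒  FF...........  {a→[1]; b→[0]}
  7. append(a, 2)  ⇒  FFFF.........  {a→[1, 2, 3]; b→[0]}
  8. append(b, 3)  ⇒  FFFFFFF......  {a→[1, 2, 3]; b→[0, 4, 5, 6]}
  9. append(b, 1)  ⇒  FFFFFFFF.....  {a→[1, 2, 3]; b→[0, 4, 5, 6, 7]}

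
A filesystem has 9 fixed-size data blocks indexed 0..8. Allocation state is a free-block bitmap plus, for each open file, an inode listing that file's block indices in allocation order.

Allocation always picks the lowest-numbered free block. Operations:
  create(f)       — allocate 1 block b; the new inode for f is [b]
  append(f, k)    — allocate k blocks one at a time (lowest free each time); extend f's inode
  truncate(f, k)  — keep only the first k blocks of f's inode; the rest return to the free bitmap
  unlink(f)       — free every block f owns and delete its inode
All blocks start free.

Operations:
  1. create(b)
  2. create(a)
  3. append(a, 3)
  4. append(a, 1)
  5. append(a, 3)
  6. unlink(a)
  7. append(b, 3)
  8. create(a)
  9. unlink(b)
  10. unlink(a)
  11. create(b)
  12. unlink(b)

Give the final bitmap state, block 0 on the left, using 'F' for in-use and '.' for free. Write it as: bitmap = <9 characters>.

bitmap = .........

  1. create(b)  ⇒  F........  {b→[0]}
  2. create(a)  ⇒  FF.......  {a→[1]; b→[0]}
  3. append(a, 3)  ⇒  FFFFF....  {a→[1, 2, 3, 4]; b→[0]}
  4. append(a, 1)  ⇒  FFFFFF...  {a→[1, 2, 3, 4, 5]; b→[0]}
  5. append(a, 3)  ⇒  FFFFFFFFF  {a→[1, 2, 3, 4, 5, 6, 7, 8]; b→[0]}
  6. unlink(a)  ⇒  F........  {b→[0]}
  7. append(b, 3)  ⇒  FFFF.....  {b→[0, 1, 2, 3]}
  8. create(a)  ⇒  FFFFF....  {a→[4]; b→[0, 1, 2, 3]}
  9. unlink(b)  ⇒  ....F....  {a→[4]}
  10. unlink(a)  ⇒  .........  {}
  11. create(b)  ⇒  F........  {b→[0]}
  12. unlink(b)  ⇒  .........  {}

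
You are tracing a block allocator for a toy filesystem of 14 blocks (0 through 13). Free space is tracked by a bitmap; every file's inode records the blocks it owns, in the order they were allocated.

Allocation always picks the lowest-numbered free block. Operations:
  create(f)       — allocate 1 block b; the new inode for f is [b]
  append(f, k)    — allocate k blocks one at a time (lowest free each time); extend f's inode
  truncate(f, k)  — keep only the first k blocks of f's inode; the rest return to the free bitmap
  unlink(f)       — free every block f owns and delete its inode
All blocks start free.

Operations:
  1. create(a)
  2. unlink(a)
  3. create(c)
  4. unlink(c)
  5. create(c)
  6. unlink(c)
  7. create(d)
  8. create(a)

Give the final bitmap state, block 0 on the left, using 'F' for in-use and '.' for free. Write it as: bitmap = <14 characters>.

create(a): bitmap=F............. | a=[0]
unlink(a): bitmap=.............. | 
create(c): bitmap=F............. | c=[0]
unlink(c): bitmap=.............. | 
create(c): bitmap=F............. | c=[0]
unlink(c): bitmap=.............. | 
create(d): bitmap=F............. | d=[0]
create(a): bitmap=FF............ | a=[1] d=[0]

bitmap = FF............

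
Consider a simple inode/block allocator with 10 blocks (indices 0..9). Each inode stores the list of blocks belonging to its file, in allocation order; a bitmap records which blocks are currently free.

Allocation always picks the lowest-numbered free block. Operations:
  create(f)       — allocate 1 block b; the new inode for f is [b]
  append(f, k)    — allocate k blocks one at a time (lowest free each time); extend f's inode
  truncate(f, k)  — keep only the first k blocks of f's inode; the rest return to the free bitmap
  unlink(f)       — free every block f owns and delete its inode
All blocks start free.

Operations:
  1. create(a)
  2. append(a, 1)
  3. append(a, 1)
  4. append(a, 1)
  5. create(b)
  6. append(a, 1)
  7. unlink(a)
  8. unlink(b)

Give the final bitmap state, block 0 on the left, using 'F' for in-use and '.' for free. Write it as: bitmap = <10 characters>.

bitmap = ..........

[1] create(a) — a=0 (map F.........)
[2] append(a, 1) — a=0,1 (map FF........)
[3] append(a, 1) — a=0,1,2 (map FFF.......)
[4] append(a, 1) — a=0,1,2,3 (map FFFF......)
[5] create(b) — a=0,1,2,3 b=4 (map FFFFF.....)
[6] append(a, 1) — a=0,1,2,3,5 b=4 (map FFFFFF....)
[7] unlink(a) — b=4 (map ....F.....)
[8] unlink(b) —  (map ..........)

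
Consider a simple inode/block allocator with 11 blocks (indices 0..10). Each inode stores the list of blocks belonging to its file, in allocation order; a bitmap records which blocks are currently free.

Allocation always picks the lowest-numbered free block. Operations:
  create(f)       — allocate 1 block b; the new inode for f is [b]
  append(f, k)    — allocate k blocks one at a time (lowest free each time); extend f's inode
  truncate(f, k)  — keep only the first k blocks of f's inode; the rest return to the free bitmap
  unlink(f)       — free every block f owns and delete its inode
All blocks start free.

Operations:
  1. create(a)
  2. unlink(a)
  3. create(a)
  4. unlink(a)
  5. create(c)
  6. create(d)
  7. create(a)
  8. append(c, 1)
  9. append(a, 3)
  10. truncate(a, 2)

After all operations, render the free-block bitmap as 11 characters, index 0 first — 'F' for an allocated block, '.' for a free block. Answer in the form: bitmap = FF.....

create(a): bitmap=F.......... | a=[0]
unlink(a): bitmap=........... | 
create(a): bitmap=F.......... | a=[0]
unlink(a): bitmap=........... | 
create(c): bitmap=F.......... | c=[0]
create(d): bitmap=FF......... | c=[0] d=[1]
create(a): bitmap=FFF........ | a=[2] c=[0] d=[1]
append(c, 1): bitmap=FFFF....... | a=[2] c=[0, 3] d=[1]
append(a, 3): bitmap=FFFFFFF.... | a=[2, 4, 5, 6] c=[0, 3] d=[1]
truncate(a, 2): bitmap=FFFFF...... | a=[2, 4] c=[0, 3] d=[1]

bitmap = FFFFF......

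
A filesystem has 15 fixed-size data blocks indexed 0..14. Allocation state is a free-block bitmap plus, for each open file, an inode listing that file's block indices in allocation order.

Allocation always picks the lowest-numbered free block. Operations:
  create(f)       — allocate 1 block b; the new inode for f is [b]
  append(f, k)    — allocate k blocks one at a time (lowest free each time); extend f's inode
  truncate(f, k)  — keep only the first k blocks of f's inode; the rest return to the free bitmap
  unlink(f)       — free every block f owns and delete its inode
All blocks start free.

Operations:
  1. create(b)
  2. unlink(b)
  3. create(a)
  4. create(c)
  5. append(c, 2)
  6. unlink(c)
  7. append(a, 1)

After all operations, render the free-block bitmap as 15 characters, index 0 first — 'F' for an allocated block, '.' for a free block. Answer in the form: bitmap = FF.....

  1. create(b)  ⇒  F..............  {b→[0]}
  2. unlink(b)  ⇒  ...............  {}
  3. create(a)  ⇒  F..............  {a→[0]}
  4. create(c)  ⇒  FF.............  {a→[0]; c→[1]}
  5. append(c, 2)  ⇒  FFFF...........  {a→[0]; c→[1, 2, 3]}
  6. unlink(c)  ⇒  F..............  {a→[0]}
  7. append(a, 1)  ⇒  FF.............  {a→[0, 1]}

bitmap = FF.............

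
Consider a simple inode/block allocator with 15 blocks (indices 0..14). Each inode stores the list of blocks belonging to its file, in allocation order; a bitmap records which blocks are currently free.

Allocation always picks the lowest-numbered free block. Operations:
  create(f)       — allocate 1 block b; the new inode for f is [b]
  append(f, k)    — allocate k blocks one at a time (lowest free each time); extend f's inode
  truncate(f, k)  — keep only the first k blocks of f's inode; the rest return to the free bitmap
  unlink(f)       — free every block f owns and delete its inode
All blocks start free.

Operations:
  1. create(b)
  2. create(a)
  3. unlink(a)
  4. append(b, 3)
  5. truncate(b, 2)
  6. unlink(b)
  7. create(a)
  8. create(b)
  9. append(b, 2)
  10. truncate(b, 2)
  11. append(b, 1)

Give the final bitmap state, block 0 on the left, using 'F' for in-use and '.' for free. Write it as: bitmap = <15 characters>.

after create(b) → b:[0]  free=[F..............]
after create(a) → a:[1], b:[0]  free=[FF.............]
after unlink(a) → b:[0]  free=[F..............]
after append(b, 3) → b:[0, 1, 2, 3]  free=[FFFF...........]
after truncate(b, 2) → b:[0, 1]  free=[FF.............]
after unlink(b) →   free=[...............]
after create(a) → a:[0]  free=[F..............]
after create(b) → a:[0], b:[1]  free=[FF.............]
after append(b, 2) → a:[0], b:[1, 2, 3]  free=[FFFF...........]
after truncate(b, 2) → a:[0], b:[1, 2]  free=[FFF............]
after append(b, 1) → a:[0], b:[1, 2, 3]  free=[FFFF...........]

bitmap = FFFF...........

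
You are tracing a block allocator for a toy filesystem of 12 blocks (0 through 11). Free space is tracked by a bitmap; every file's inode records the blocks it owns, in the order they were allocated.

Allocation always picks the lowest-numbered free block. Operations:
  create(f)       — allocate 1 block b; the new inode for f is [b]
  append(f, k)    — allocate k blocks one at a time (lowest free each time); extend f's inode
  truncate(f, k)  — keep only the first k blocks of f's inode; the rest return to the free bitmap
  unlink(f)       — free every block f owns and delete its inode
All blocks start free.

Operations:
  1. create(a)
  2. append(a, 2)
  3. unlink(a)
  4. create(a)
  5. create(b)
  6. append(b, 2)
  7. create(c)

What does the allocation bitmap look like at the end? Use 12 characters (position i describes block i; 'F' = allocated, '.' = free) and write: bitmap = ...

  1. create(a)  ⇒  F...........  {a→[0]}
  2. append(a, 2)  ⇒  FFF.........  {a→[0, 1, 2]}
  3. unlink(a)  ⇒  ............  {}
  4. create(a)  ⇒  F...........  {a→[0]}
  5. create(b)  ⇒  FF..........  {a→[0]; b→[1]}
  6. append(b, 2)  ⇒  FFFF........  {a→[0]; b→[1, 2, 3]}
  7. create(c)  ⇒  FFFFF.......  {a→[0]; b→[1, 2, 3]; c→[4]}

bitmap = FFFFF.......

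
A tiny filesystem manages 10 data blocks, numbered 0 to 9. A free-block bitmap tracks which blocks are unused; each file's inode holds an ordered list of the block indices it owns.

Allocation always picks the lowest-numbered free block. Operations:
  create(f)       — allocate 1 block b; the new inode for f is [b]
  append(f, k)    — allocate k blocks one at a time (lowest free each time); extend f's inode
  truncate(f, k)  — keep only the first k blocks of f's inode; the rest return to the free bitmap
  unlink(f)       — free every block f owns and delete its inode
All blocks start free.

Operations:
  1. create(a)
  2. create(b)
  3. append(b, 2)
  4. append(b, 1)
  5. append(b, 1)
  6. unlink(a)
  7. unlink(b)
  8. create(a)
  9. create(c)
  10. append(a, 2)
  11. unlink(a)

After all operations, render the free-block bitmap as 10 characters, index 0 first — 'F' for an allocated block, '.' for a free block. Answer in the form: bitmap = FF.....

after create(a) → a:[0]  free=[F.........]
after create(b) → a:[0], b:[1]  free=[FF........]
after append(b, 2) → a:[0], b:[1, 2, 3]  free=[FFFF......]
after append(b, 1) → a:[0], b:[1, 2, 3, 4]  free=[FFFFF.....]
after append(b, 1) → a:[0], b:[1, 2, 3, 4, 5]  free=[FFFFFF....]
after unlink(a) → b:[1, 2, 3, 4, 5]  free=[.FFFFF....]
after unlink(b) →   free=[..........]
after create(a) → a:[0]  free=[F.........]
after create(c) → a:[0], c:[1]  free=[FF........]
after append(a, 2) → a:[0, 2, 3], c:[1]  free=[FFFF......]
after unlink(a) → c:[1]  free=[.F........]

bitmap = .F........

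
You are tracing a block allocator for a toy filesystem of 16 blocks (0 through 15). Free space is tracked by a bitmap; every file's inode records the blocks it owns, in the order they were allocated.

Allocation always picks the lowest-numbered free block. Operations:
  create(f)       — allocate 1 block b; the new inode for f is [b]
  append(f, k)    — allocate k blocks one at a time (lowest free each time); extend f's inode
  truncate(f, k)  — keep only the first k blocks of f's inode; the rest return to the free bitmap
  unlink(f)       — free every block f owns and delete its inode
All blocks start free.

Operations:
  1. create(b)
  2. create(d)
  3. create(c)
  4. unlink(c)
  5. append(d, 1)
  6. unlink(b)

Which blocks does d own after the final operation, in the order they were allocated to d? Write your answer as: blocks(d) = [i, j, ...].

blocks(d) = [1, 2]

create(b): bitmap=F............... | b=[0]
create(d): bitmap=FF.............. | b=[0] d=[1]
create(c): bitmap=FFF............. | b=[0] c=[2] d=[1]
unlink(c): bitmap=FF.............. | b=[0] d=[1]
append(d, 1): bitmap=FFF............. | b=[0] d=[1, 2]
unlink(b): bitmap=.FF............. | d=[1, 2]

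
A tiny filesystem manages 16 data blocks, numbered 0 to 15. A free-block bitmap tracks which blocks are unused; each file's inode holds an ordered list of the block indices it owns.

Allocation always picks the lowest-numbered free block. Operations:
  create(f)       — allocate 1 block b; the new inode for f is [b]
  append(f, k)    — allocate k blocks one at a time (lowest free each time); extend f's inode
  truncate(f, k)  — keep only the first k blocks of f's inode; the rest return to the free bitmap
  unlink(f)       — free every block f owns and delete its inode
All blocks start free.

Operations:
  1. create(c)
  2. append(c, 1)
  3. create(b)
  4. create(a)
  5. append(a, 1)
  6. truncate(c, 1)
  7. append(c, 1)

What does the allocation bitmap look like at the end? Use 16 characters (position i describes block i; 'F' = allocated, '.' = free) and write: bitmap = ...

bitmap = FFFFF...........

create(c): bitmap=F............... | c=[0]
append(c, 1): bitmap=FF.............. | c=[0, 1]
create(b): bitmap=FFF............. | b=[2] c=[0, 1]
create(a): bitmap=FFFF............ | a=[3] b=[2] c=[0, 1]
append(a, 1): bitmap=FFFFF........... | a=[3, 4] b=[2] c=[0, 1]
truncate(c, 1): bitmap=F.FFF........... | a=[3, 4] b=[2] c=[0]
append(c, 1): bitmap=FFFFF........... | a=[3, 4] b=[2] c=[0, 1]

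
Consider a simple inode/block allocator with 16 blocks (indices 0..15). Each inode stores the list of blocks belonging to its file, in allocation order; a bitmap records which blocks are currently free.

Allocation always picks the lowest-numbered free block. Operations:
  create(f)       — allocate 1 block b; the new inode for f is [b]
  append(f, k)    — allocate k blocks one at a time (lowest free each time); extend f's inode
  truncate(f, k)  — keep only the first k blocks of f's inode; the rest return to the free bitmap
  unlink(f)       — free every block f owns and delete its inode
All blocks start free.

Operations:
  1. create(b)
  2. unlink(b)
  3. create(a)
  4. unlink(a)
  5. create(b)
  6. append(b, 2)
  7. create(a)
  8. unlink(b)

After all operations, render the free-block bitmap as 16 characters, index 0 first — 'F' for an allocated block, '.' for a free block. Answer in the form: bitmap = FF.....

bitmap = ...F............

after create(b) → b:[0]  free=[F...............]
after unlink(b) →   free=[................]
after create(a) → a:[0]  free=[F...............]
after unlink(a) →   free=[................]
after create(b) → b:[0]  free=[F...............]
after append(b, 2) → b:[0, 1, 2]  free=[FFF.............]
after create(a) → a:[3], b:[0, 1, 2]  free=[FFFF............]
after unlink(b) → a:[3]  free=[...F............]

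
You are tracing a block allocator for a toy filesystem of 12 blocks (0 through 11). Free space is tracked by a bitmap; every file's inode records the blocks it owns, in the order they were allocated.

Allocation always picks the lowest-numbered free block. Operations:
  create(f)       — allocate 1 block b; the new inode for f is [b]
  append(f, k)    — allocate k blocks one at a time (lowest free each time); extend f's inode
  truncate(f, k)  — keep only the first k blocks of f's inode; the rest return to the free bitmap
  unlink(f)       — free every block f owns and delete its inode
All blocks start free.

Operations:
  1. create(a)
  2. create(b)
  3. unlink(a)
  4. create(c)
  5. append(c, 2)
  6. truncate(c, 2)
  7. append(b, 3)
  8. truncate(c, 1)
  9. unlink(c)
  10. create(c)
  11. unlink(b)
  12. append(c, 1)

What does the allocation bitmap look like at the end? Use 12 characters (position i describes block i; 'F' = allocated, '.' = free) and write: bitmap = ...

  1. create(a)  ⇒  F...........  {a→[0]}
  2. create(b)  ⇒  FF..........  {a→[0]; b→[1]}
  3. unlink(a)  ⇒  .F..........  {b→[1]}
  4. create(c)  ⇒  FF..........  {b→[1]; c→[0]}
  5. append(c, 2)  ⇒  FFFF........  {b→[1]; c→[0, 2, 3]}
  6. truncate(c, 2)  ⇒  FFF.........  {b→[1]; c→[0, 2]}
  7. append(b, 3)  ⇒  FFFFFF......  {b→[1, 3, 4, 5]; c→[0, 2]}
  8. truncate(c, 1)  ⇒  FF.FFF......  {b→[1, 3, 4, 5]; c→[0]}
  9. unlink(c)  ⇒  .F.FFF......  {b→[1, 3, 4, 5]}
  10. create(c)  ⇒  FF.FFF......  {b→[1, 3, 4, 5]; c→[0]}
  11. unlink(b)  ⇒  F...........  {c→[0]}
  12. append(c, 1)  ⇒  FF..........  {c→[0, 1]}

bitmap = FF..........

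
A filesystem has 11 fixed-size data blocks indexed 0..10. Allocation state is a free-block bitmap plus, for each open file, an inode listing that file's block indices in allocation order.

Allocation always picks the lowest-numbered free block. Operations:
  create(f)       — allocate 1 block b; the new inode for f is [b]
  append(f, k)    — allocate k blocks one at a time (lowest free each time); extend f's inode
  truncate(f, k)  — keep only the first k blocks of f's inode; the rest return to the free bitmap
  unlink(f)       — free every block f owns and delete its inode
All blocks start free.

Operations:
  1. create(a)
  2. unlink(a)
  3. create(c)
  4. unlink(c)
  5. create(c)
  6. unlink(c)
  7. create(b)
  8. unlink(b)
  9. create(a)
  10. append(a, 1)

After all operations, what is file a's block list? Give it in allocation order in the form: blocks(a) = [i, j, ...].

blocks(a) = [0, 1]

create(a): bitmap=F.......... | a=[0]
unlink(a): bitmap=........... | 
create(c): bitmap=F.......... | c=[0]
unlink(c): bitmap=........... | 
create(c): bitmap=F.......... | c=[0]
unlink(c): bitmap=........... | 
create(b): bitmap=F.......... | b=[0]
unlink(b): bitmap=........... | 
create(a): bitmap=F.......... | a=[0]
append(a, 1): bitmap=FF......... | a=[0, 1]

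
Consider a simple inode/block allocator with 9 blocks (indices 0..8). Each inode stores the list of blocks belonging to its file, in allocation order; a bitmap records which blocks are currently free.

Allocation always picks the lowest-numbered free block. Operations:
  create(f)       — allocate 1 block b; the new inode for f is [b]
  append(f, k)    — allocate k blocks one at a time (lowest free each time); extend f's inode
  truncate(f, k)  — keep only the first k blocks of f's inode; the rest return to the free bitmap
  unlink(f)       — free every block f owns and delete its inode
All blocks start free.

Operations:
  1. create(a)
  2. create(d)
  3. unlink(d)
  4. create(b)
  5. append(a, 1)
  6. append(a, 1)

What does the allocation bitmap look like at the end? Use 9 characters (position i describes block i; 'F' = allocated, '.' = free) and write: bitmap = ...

create(a): bitmap=F........ | a=[0]
create(d): bitmap=FF....... | a=[0] d=[1]
unlink(d): bitmap=F........ | a=[0]
create(b): bitmap=FF....... | a=[0] b=[1]
append(a, 1): bitmap=FFF...... | a=[0, 2] b=[1]
append(a, 1): bitmap=FFFF..... | a=[0, 2, 3] b=[1]

bitmap = FFFF.....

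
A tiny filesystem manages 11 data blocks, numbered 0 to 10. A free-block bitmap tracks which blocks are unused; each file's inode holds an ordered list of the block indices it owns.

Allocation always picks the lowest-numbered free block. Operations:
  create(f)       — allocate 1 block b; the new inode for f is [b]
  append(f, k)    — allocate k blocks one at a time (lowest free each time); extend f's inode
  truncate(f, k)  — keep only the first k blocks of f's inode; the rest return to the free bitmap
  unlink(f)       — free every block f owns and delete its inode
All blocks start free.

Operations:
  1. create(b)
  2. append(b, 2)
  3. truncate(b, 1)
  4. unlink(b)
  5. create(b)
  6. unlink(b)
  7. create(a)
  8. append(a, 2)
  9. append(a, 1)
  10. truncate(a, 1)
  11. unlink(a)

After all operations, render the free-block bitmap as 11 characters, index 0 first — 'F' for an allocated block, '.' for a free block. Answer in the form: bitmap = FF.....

bitmap = ...........

  1. create(b)  ⇒  F..........  {b→[0]}
  2. append(b, 2)  ⇒  FFF........  {b→[0, 1, 2]}
  3. truncate(b, 1)  ⇒  F..........  {b→[0]}
  4. unlink(b)  ⇒  ...........  {}
  5. create(b)  ⇒  F..........  {b→[0]}
  6. unlink(b)  ⇒  ...........  {}
  7. create(a)  ⇒  F..........  {a→[0]}
  8. append(a, 2)  ⇒  FFF........  {a→[0, 1, 2]}
  9. append(a, 1)  ⇒  FFFF.......  {a→[0, 1, 2, 3]}
  10. truncate(a, 1)  ⇒  F..........  {a→[0]}
  11. unlink(a)  ⇒  ...........  {}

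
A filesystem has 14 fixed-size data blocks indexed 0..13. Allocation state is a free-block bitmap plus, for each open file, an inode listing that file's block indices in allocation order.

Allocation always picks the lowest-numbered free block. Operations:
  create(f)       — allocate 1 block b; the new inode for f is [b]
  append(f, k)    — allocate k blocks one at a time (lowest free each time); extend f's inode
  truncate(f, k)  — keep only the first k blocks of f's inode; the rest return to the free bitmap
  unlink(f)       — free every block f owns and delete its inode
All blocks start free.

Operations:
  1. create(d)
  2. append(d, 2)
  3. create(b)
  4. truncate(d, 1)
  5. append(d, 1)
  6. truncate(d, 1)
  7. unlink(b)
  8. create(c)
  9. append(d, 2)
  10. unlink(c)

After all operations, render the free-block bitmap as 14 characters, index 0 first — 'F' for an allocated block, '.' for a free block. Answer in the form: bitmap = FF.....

after create(d) → d:[0]  free=[F.............]
after append(d, 2) → d:[0, 1, 2]  free=[FFF...........]
after create(b) → b:[3], d:[0, 1, 2]  free=[FFFF..........]
after truncate(d, 1) → b:[3], d:[0]  free=[F..F..........]
after append(d, 1) → b:[3], d:[0, 1]  free=[FF.F..........]
after truncate(d, 1) → b:[3], d:[0]  free=[F..F..........]
after unlink(b) → d:[0]  free=[F.............]
after create(c) → c:[1], d:[0]  free=[FF............]
after append(d, 2) → c:[1], d:[0, 2, 3]  free=[FFFF..........]
after unlink(c) → d:[0, 2, 3]  free=[F.FF..........]

bitmap = F.FF..........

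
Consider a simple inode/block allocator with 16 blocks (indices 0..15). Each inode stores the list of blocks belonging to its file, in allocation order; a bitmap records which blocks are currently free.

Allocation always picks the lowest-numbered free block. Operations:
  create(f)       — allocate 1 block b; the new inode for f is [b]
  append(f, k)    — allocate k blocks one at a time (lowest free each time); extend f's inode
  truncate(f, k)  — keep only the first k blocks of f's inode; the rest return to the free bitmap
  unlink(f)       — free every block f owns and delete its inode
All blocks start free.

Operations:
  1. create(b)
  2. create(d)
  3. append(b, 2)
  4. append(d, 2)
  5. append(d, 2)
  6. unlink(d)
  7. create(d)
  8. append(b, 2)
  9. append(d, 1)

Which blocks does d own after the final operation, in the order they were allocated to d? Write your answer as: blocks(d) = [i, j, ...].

[1] create(b) — b=0 (map F...............)
[2] create(d) — b=0 d=1 (map FF..............)
[3] append(b, 2) — b=0,2,3 d=1 (map FFFF............)
[4] append(d, 2) — b=0,2,3 d=1,4,5 (map FFFFFF..........)
[5] append(d, 2) — b=0,2,3 d=1,4,5,6,7 (map FFFFFFFF........)
[6] unlink(d) — b=0,2,3 (map F.FF............)
[7] create(d) — b=0,2,3 d=1 (map FFFF............)
[8] append(b, 2) — b=0,2,3,4,5 d=1 (map FFFFFF..........)
[9] append(d, 1) — b=0,2,3,4,5 d=1,6 (map FFFFFFF.........)

blocks(d) = [1, 6]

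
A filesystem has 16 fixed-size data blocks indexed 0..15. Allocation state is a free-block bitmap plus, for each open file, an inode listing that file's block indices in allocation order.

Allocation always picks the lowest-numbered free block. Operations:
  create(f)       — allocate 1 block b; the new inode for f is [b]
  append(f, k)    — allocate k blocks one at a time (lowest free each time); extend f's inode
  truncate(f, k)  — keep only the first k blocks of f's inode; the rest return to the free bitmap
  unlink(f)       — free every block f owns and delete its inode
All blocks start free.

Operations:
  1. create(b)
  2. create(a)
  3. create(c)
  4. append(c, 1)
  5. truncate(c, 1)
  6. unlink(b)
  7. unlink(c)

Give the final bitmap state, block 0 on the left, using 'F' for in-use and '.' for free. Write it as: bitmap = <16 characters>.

bitmap = .F..............

create(b): bitmap=F............... | b=[0]
create(a): bitmap=FF.............. | a=[1] b=[0]
create(c): bitmap=FFF............. | a=[1] b=[0] c=[2]
append(c, 1): bitmap=FFFF............ | a=[1] b=[0] c=[2, 3]
truncate(c, 1): bitmap=FFF............. | a=[1] b=[0] c=[2]
unlink(b): bitmap=.FF............. | a=[1] c=[2]
unlink(c): bitmap=.F.............. | a=[1]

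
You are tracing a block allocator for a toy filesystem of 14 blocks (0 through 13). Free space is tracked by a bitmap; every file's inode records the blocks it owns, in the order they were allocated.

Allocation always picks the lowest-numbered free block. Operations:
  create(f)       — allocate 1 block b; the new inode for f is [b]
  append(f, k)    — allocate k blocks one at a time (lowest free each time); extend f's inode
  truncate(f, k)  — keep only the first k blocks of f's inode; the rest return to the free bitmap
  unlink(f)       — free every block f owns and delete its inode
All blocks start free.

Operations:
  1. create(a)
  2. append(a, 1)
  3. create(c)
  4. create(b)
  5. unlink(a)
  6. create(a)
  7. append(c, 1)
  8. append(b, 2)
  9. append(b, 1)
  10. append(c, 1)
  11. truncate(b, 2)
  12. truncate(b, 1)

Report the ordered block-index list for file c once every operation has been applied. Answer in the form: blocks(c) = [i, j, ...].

blocks(c) = [2, 1, 7]

after create(a) → a:[0]  free=[F.............]
after append(a, 1) → a:[0, 1]  free=[FF............]
after create(c) → a:[0, 1], c:[2]  free=[FFF...........]
after create(b) → a:[0, 1], b:[3], c:[2]  free=[FFFF..........]
after unlink(a) → b:[3], c:[2]  free=[..FF..........]
after create(a) → a:[0], b:[3], c:[2]  free=[F.FF..........]
after append(c, 1) → a:[0], b:[3], c:[2, 1]  free=[FFFF..........]
after append(b, 2) → a:[0], b:[3, 4, 5], c:[2, 1]  free=[FFFFFF........]
after append(b, 1) → a:[0], b:[3, 4, 5, 6], c:[2, 1]  free=[FFFFFFF.......]
after append(c, 1) → a:[0], b:[3, 4, 5, 6], c:[2, 1, 7]  free=[FFFFFFFF......]
after truncate(b, 2) → a:[0], b:[3, 4], c:[2, 1, 7]  free=[FFFFF..F......]
after truncate(b, 1) → a:[0], b:[3], c:[2, 1, 7]  free=[FFFF...F......]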